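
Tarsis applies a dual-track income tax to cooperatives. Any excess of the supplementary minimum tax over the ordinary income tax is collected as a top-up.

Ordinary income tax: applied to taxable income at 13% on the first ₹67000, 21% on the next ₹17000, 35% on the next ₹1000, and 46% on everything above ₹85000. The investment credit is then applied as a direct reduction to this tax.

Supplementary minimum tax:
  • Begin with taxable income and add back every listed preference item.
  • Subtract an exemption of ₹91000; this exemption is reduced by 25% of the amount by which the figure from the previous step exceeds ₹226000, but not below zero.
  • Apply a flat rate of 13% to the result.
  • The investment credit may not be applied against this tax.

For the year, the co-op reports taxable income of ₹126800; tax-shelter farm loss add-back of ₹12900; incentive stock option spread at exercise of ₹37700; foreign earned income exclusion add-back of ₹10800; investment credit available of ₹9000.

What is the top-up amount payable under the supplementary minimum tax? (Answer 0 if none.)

₹0

Ordinary income tax:
  ₹67000 × 13% = ₹8710
  ₹17000 × 21% = ₹3570
  ₹1000 × 35% = ₹350
  ₹41800 × 46% = ₹19228
  → ₹31858
  Less investment credit ₹9000 → ₹22858

Supplementary minimum tax:
  Adjusted income: ₹126800 + ₹12900 + ₹37700 + ₹10800 = ₹188200
  Exemption: ₹188200 ≤ ₹226000, so full ₹91000 applies
  Base: ₹188200 − ₹91000 = ₹97200
  ₹97200 × 13% = ₹12636

₹12636 ≤ ₹22858, so no add-on is due.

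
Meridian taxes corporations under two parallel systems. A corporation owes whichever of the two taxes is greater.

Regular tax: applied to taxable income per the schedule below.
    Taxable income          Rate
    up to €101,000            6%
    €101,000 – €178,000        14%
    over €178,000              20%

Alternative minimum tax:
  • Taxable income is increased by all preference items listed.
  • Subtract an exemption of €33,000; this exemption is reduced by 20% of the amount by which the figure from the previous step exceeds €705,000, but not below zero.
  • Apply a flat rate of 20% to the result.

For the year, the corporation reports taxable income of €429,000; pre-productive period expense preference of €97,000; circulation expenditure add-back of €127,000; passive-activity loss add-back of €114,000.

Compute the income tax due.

Regular tax:
  €101,000 × 6% = €6,060
  €77,000 × 14% = €10,780
  €251,000 × 20% = €50,200
  → €67,040

Alternative minimum tax:
  Adjusted income: €429,000 + €97,000 + €127,000 + €114,000 = €767,000
  Exemption: €33,000 − 20% × (€767,000 − €705,000) = €33,000 − €12,400 = €20,600
  Base: €767,000 − €20,600 = €746,400
  €746,400 × 20% = €149,280

€149,280 > €67,040, so the alternative minimum tax is the binding amount.

€149,280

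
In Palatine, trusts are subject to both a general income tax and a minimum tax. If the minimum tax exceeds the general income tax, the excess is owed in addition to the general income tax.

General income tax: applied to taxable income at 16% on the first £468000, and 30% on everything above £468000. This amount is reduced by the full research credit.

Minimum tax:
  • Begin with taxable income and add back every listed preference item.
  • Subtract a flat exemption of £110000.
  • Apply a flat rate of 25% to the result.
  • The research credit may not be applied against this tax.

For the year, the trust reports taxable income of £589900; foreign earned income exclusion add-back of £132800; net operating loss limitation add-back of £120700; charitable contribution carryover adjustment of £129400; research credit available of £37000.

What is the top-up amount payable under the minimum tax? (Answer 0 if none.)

General income tax:
  £468000 × 16% = £74880
  £121900 × 30% = £36570
  → £111450
  Less research credit £37000 → £74450

Minimum tax:
  Adjusted income: £589900 + £132800 + £120700 + £129400 = £972800
  Less exemption £110000 → base £862800
  £862800 × 25% = £215700

Excess of minimum tax over general income tax: £215700 − £74450 = £141250.

£141250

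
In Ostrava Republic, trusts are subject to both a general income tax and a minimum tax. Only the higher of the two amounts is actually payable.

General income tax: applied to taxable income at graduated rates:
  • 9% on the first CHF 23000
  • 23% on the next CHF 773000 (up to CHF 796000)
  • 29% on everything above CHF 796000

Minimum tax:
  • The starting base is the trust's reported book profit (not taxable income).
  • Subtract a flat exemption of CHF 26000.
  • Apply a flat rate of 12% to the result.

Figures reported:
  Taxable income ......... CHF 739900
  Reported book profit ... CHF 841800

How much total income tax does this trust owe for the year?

General income tax:
  CHF 23000 × 9% = CHF 2070
  CHF 716900 × 23% = CHF 164887
  → CHF 166957

Minimum tax:
  Base (reported book profit): CHF 841800
  Less exemption CHF 26000 → base CHF 815800
  CHF 815800 × 12% = CHF 97896

CHF 166957 > CHF 97896, so the general income tax governs.

CHF 166957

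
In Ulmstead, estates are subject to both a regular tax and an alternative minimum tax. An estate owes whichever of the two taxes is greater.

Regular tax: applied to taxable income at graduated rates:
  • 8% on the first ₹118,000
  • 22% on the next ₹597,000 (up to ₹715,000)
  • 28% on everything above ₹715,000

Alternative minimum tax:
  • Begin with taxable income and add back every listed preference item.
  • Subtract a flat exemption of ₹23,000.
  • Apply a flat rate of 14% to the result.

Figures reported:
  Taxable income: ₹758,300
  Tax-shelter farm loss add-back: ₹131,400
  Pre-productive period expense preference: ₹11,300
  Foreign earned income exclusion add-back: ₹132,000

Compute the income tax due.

Alternative minimum tax:
  Adjusted income: ₹758,300 + ₹131,400 + ₹11,300 + ₹132,000 = ₹1,033,000
  Less exemption ₹23,000 → base ₹1,010,000
  ₹1,010,000 × 14% = ₹141,400

Regular tax:
  ₹118,000 × 8% = ₹9,440
  ₹597,000 × 22% = ₹131,340
  ₹43,300 × 28% = ₹12,124
  → ₹152,904

₹152,904 > ₹141,400, so the regular tax governs.

₹152,904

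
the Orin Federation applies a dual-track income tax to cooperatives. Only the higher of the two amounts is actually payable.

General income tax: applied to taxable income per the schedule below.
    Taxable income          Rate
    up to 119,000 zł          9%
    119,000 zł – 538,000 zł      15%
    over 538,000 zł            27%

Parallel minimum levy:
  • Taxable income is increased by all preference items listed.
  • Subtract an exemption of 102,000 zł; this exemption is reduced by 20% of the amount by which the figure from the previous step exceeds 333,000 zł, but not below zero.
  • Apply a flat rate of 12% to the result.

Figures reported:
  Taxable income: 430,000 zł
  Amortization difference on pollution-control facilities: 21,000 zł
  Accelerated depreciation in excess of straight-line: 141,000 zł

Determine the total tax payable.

65,016 zł

Parallel minimum levy:
  Adjusted income: 430,000 zł + 21,000 zł + 141,000 zł = 592,000 zł
  Exemption: 102,000 zł − 20% × (592,000 zł − 333,000 zł) = 102,000 zł − 51,800 zł = 50,200 zł
  Base: 592,000 zł − 50,200 zł = 541,800 zł
  541,800 zł × 12% = 65,016 zł

General income tax:
  119,000 zł × 9% = 10,710 zł
  311,000 zł × 15% = 46,650 zł
  → 57,360 zł

65,016 zł > 57,360 zł, so the parallel minimum levy is the binding amount.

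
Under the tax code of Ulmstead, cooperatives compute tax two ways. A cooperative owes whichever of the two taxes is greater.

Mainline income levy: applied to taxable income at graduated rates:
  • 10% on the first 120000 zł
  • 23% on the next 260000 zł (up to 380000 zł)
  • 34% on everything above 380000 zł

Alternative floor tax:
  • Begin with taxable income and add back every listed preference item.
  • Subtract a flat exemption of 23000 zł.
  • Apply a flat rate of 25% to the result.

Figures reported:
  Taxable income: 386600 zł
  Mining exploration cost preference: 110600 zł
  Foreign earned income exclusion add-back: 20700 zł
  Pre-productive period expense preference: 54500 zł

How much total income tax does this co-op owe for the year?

Mainline income levy:
  120000 zł × 10% = 12000 zł
  260000 zł × 23% = 59800 zł
  6600 zł × 34% = 2244 zł
  → 74044 zł

Alternative floor tax:
  Adjusted income: 386600 zł + 110600 zł + 20700 zł + 54500 zł = 572400 zł
  Less exemption 23000 zł → base 549400 zł
  549400 zł × 25% = 137350 zł

137350 zł > 74044 zł, so the alternative floor tax is the binding amount.

137350 zł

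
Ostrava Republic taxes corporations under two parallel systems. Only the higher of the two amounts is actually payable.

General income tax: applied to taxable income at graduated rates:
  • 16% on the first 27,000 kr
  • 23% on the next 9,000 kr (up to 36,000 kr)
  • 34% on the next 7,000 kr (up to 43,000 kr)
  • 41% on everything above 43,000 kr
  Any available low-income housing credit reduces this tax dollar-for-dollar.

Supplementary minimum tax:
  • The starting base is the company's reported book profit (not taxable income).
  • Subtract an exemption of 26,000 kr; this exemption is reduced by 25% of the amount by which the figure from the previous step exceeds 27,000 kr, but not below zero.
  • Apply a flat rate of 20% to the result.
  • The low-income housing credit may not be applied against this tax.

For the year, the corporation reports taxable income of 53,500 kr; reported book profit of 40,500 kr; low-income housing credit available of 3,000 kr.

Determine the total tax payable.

General income tax:
  27,000 kr × 16% = 4,320 kr
  9,000 kr × 23% = 2,070 kr
  7,000 kr × 34% = 2,380 kr
  10,500 kr × 41% = 4,305 kr
  → 13,075 kr
  Less low-income housing credit 3,000 kr → 10,075 kr

Supplementary minimum tax:
  Base (reported book profit): 40,500 kr
  Exemption: 26,000 kr − 25% × (40,500 kr − 27,000 kr) = 26,000 kr − 3,375 kr = 22,625 kr
  Base: 40,500 kr − 22,625 kr = 17,875 kr
  17,875 kr × 20% = 3,575 kr

10,075 kr > 3,575 kr, so the general income tax governs.

10,075 kr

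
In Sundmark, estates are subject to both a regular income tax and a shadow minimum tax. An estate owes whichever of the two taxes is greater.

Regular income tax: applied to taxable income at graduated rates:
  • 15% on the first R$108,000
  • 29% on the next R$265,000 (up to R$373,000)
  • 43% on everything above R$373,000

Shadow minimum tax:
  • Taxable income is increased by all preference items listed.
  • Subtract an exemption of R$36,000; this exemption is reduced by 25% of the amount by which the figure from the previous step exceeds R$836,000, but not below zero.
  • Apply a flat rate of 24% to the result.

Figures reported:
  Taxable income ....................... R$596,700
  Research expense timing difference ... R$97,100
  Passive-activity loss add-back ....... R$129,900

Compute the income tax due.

Shadow minimum tax:
  Adjusted income: R$596,700 + R$97,100 + R$129,900 = R$823,700
  Exemption: R$823,700 ≤ R$836,000, so full R$36,000 applies
  Base: R$823,700 − R$36,000 = R$787,700
  R$787,700 × 24% = R$189,048

Regular income tax:
  R$108,000 × 15% = R$16,200
  R$265,000 × 29% = R$76,850
  R$223,700 × 43% = R$96,191
  → R$189,241

R$189,241 > R$189,048, so the regular income tax governs.

R$189,241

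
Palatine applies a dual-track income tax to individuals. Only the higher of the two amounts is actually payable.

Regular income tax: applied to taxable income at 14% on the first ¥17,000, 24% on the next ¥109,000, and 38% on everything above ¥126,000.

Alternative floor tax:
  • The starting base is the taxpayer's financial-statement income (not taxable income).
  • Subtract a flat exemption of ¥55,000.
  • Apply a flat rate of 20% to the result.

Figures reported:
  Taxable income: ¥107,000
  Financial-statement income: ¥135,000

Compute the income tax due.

Regular income tax:
  ¥17,000 × 14% = ¥2,380
  ¥90,000 × 24% = ¥21,600
  → ¥23,980

Alternative floor tax:
  Base (financial-statement income): ¥135,000
  Less exemption ¥55,000 → base ¥80,000
  ¥80,000 × 20% = ¥16,000

¥23,980 > ¥16,000, so the regular income tax governs.

¥23,980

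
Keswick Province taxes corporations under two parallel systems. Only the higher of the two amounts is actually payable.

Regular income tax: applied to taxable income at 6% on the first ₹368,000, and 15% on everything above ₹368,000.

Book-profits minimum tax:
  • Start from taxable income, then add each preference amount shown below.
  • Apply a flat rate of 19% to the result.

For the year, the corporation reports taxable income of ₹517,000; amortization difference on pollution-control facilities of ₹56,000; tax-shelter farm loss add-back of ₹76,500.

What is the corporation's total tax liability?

Book-profits minimum tax:
  Adjusted income: ₹517,000 + ₹56,000 + ₹76,500 = ₹649,500
  ₹649,500 × 19% = ₹123,405

Regular income tax:
  ₹368,000 × 6% = ₹22,080
  ₹149,000 × 15% = ₹22,350
  → ₹44,430

₹123,405 > ₹44,430, so the book-profits minimum tax is the binding amount.

₹123,405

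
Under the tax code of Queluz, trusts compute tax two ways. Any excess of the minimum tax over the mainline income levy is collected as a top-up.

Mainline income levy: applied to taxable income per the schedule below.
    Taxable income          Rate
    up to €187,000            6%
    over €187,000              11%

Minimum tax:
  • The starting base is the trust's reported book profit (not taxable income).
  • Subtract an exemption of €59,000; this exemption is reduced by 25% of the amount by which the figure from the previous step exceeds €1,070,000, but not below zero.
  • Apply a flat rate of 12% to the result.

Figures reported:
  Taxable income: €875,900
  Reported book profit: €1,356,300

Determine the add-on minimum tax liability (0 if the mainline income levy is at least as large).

€75,757

Mainline income levy:
  €187,000 × 6% = €11,220
  €688,900 × 11% = €75,779
  → €86,999

Minimum tax:
  Base (reported book profit): €1,356,300
  Exemption: 25% × (€1,356,300 − €1,070,000) = €71,575 ≥ €59,000, so the exemption is fully phased out
  Base: €1,356,300 − €0 = €1,356,300
  €1,356,300 × 12% = €162,756

Excess of minimum tax over mainline income levy: €162,756 − €86,999 = €75,757.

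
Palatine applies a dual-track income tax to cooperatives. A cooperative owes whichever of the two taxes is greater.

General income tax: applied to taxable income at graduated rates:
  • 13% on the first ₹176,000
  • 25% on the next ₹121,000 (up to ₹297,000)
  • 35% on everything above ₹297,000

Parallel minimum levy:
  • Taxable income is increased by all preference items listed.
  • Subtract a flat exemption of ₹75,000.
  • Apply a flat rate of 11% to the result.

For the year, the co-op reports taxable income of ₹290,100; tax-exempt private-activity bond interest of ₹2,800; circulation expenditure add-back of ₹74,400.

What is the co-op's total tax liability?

Parallel minimum levy:
  Adjusted income: ₹290,100 + ₹2,800 + ₹74,400 = ₹367,300
  Less exemption ₹75,000 → base ₹292,300
  ₹292,300 × 11% = ₹32,153

General income tax:
  ₹176,000 × 13% = ₹22,880
  ₹114,100 × 25% = ₹28,525
  → ₹51,405

₹51,405 > ₹32,153, so the general income tax governs.

₹51,405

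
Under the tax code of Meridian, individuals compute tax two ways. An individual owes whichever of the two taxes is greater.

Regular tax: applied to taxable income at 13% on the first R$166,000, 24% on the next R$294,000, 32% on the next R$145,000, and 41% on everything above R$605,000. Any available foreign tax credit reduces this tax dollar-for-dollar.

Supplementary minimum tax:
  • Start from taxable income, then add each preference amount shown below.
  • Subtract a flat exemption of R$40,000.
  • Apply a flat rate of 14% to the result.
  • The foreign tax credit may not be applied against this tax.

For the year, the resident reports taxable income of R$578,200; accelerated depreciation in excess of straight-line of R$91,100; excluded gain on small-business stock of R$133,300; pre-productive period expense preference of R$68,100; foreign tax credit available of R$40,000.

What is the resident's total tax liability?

R$116,298

Regular tax:
  R$166,000 × 13% = R$21,580
  R$294,000 × 24% = R$70,560
  R$118,200 × 32% = R$37,824
  → R$129,964
  Less foreign tax credit R$40,000 → R$89,964

Supplementary minimum tax:
  Adjusted income: R$578,200 + R$91,100 + R$133,300 + R$68,100 = R$870,700
  Less exemption R$40,000 → base R$830,700
  R$830,700 × 14% = R$116,298

R$116,298 > R$89,964, so the supplementary minimum tax is the binding amount.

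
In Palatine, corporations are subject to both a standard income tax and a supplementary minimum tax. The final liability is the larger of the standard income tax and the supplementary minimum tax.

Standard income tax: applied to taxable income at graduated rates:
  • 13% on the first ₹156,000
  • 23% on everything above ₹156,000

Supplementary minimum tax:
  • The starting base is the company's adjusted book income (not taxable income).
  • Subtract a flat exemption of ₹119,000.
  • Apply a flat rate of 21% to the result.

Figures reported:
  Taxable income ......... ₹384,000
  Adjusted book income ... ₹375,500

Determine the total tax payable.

Standard income tax:
  ₹156,000 × 13% = ₹20,280
  ₹228,000 × 23% = ₹52,440
  → ₹72,720

Supplementary minimum tax:
  Base (adjusted book income): ₹375,500
  Less exemption ₹119,000 → base ₹256,500
  ₹256,500 × 21% = ₹53,865

₹72,720 > ₹53,865, so the standard income tax governs.

₹72,720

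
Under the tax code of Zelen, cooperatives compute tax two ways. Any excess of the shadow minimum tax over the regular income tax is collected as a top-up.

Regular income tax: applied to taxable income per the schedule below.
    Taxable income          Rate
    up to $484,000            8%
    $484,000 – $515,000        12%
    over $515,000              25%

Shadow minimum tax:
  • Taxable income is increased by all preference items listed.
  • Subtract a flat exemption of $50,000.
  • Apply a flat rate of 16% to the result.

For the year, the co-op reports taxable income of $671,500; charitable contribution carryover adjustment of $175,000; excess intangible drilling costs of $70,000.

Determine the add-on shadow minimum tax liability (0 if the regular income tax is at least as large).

$57,075

Regular income tax:
  $484,000 × 8% = $38,720
  $31,000 × 12% = $3,720
  $156,500 × 25% = $39,125
  → $81,565

Shadow minimum tax:
  Adjusted income: $671,500 + $175,000 + $70,000 = $916,500
  Less exemption $50,000 → base $866,500
  $866,500 × 16% = $138,640

Excess of shadow minimum tax over regular income tax: $138,640 − $81,565 = $57,075.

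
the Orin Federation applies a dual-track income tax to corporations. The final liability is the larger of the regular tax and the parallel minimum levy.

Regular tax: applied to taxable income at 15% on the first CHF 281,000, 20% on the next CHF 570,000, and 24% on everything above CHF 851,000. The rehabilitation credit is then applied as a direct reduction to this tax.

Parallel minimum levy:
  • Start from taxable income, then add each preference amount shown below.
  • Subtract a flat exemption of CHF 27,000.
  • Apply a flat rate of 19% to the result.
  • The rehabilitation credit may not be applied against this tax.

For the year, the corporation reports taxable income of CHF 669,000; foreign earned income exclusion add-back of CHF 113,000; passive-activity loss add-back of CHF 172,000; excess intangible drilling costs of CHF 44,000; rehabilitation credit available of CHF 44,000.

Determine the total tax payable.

Parallel minimum levy:
  Adjusted income: CHF 669,000 + CHF 113,000 + CHF 172,000 + CHF 44,000 = CHF 998,000
  Less exemption CHF 27,000 → base CHF 971,000
  CHF 971,000 × 19% = CHF 184,490

Regular tax:
  CHF 281,000 × 15% = CHF 42,150
  CHF 388,000 × 20% = CHF 77,600
  → CHF 119,750
  Less rehabilitation credit CHF 44,000 → CHF 75,750

CHF 184,490 > CHF 75,750, so the parallel minimum levy is the binding amount.

CHF 184,490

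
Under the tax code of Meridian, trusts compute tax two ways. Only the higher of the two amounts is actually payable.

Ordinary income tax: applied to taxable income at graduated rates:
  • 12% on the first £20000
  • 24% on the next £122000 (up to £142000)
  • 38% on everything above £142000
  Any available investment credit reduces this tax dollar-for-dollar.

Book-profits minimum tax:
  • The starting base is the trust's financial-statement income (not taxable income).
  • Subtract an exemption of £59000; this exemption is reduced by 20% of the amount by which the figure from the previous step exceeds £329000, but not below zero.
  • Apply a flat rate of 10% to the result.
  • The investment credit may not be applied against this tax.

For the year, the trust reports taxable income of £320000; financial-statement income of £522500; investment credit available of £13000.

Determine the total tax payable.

Book-profits minimum tax:
  Base (financial-statement income): £522500
  Exemption: £59000 − 20% × (£522500 − £329000) = £59000 − £38700 = £20300
  Base: £522500 − £20300 = £502200
  £502200 × 10% = £50220

Ordinary income tax:
  £20000 × 12% = £2400
  £122000 × 24% = £29280
  £178000 × 38% = £67640
  → £99320
  Less investment credit £13000 → £86320

£86320 > £50220, so the ordinary income tax governs.

£86320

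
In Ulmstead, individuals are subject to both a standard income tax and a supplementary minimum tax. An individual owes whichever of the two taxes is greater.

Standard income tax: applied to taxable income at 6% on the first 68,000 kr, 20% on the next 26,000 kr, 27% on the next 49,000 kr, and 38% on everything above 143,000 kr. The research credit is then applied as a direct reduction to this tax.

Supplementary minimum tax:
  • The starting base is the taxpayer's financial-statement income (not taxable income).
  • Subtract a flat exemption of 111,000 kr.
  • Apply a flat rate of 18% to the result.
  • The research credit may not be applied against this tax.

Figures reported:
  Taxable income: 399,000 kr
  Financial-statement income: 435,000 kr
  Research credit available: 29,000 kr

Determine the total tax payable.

90,790 kr

Standard income tax:
  68,000 kr × 6% = 4,080 kr
  26,000 kr × 20% = 5,200 kr
  49,000 kr × 27% = 13,230 kr
  256,000 kr × 38% = 97,280 kr
  → 119,790 kr
  Less research credit 29,000 kr → 90,790 kr

Supplementary minimum tax:
  Base (financial-statement income): 435,000 kr
  Less exemption 111,000 kr → base 324,000 kr
  324,000 kr × 18% = 58,320 kr

90,790 kr > 58,320 kr, so the standard income tax governs.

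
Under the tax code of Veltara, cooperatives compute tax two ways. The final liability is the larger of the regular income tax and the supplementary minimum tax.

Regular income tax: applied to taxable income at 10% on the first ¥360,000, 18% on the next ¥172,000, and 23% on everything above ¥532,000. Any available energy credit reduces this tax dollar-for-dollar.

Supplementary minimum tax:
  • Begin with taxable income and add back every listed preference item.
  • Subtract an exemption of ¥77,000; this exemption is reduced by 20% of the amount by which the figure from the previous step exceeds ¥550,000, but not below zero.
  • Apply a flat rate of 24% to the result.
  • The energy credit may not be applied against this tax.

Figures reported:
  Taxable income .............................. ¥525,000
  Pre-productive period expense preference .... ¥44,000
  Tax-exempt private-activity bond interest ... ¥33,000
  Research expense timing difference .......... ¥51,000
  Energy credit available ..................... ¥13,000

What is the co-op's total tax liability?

¥143,184

Regular income tax:
  ¥360,000 × 10% = ¥36,000
  ¥165,000 × 18% = ¥29,700
  → ¥65,700
  Less energy credit ¥13,000 → ¥52,700

Supplementary minimum tax:
  Adjusted income: ¥525,000 + ¥44,000 + ¥33,000 + ¥51,000 = ¥653,000
  Exemption: ¥77,000 − 20% × (¥653,000 − ¥550,000) = ¥77,000 − ¥20,600 = ¥56,400
  Base: ¥653,000 − ¥56,400 = ¥596,600
  ¥596,600 × 24% = ¥143,184

¥143,184 > ¥52,700, so the supplementary minimum tax is the binding amount.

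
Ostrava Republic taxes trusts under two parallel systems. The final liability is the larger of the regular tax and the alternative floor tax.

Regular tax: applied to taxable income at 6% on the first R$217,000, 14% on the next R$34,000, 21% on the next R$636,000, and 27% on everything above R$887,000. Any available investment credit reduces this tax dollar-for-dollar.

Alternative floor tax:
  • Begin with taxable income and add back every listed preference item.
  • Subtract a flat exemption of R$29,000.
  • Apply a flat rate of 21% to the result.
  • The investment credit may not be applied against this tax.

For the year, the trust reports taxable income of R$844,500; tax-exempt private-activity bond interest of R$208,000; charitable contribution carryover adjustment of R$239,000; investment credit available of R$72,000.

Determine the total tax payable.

R$265,125

Alternative floor tax:
  Adjusted income: R$844,500 + R$208,000 + R$239,000 = R$1,291,500
  Less exemption R$29,000 → base R$1,262,500
  R$1,262,500 × 21% = R$265,125

Regular tax:
  R$217,000 × 6% = R$13,020
  R$34,000 × 14% = R$4,760
  R$593,500 × 21% = R$124,635
  → R$142,415
  Less investment credit R$72,000 → R$70,415

R$265,125 > R$70,415, so the alternative floor tax is the binding amount.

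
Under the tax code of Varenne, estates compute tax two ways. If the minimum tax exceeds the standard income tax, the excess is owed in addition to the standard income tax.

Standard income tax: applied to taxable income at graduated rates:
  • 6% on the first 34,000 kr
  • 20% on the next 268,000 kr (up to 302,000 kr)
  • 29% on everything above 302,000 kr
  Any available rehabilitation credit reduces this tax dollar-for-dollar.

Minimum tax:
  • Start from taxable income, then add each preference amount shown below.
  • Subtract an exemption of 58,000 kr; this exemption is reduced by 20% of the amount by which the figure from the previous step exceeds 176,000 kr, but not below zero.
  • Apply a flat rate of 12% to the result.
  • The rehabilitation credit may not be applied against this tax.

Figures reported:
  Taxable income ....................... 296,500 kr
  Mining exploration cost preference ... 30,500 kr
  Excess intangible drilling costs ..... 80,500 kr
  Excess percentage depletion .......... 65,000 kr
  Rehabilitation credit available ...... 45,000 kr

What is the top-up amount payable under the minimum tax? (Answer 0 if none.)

47,160 kr

Minimum tax:
  Adjusted income: 296,500 kr + 30,500 kr + 80,500 kr + 65,000 kr = 472,500 kr
  Exemption: 20% × (472,500 kr − 176,000 kr) = 59,300 kr ≥ 58,000 kr, so the exemption is fully phased out
  Base: 472,500 kr − 0 kr = 472,500 kr
  472,500 kr × 12% = 56,700 kr

Standard income tax:
  34,000 kr × 6% = 2,040 kr
  262,500 kr × 20% = 52,500 kr
  → 54,540 kr
  Less rehabilitation credit 45,000 kr → 9,540 kr

Excess of minimum tax over standard income tax: 56,700 kr − 9,540 kr = 47,160 kr.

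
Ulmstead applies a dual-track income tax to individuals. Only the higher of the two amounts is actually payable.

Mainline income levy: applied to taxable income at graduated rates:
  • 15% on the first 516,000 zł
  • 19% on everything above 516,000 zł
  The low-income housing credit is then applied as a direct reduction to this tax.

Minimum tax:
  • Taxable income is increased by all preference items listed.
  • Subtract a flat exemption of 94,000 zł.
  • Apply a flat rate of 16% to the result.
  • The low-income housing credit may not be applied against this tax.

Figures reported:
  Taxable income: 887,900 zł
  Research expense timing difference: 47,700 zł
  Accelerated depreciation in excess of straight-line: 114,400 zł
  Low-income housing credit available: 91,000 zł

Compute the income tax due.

152,960 zł

Minimum tax:
  Adjusted income: 887,900 zł + 47,700 zł + 114,400 zł = 1,050,000 zł
  Less exemption 94,000 zł → base 956,000 zł
  956,000 zł × 16% = 152,960 zł

Mainline income levy:
  516,000 zł × 15% = 77,400 zł
  371,900 zł × 19% = 70,661 zł
  → 148,061 zł
  Less low-income housing credit 91,000 zł → 57,061 zł

152,960 zł > 57,061 zł, so the minimum tax is the binding amount.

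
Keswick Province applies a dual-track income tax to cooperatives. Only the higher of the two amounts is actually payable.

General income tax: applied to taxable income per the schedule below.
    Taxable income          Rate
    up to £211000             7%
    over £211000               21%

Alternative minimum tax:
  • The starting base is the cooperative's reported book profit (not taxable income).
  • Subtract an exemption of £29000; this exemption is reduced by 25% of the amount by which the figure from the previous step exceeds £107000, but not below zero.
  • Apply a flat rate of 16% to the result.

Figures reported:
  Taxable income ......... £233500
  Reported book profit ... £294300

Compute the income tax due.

£47088

Alternative minimum tax:
  Base (reported book profit): £294300
  Exemption: 25% × (£294300 − £107000) = £46825 ≥ £29000, so the exemption is fully phased out
  Base: £294300 − £0 = £294300
  £294300 × 16% = £47088

General income tax:
  £211000 × 7% = £14770
  £22500 × 21% = £4725
  → £19495

£47088 > £19495, so the alternative minimum tax is the binding amount.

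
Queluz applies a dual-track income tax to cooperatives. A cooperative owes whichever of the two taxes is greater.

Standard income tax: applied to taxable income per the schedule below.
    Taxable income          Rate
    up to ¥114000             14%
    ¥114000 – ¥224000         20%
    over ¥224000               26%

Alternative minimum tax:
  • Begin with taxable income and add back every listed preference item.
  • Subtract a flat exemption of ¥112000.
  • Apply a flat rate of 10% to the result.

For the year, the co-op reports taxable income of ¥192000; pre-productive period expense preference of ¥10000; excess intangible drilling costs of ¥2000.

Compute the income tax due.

¥31560

Alternative minimum tax:
  Adjusted income: ¥192000 + ¥10000 + ¥2000 = ¥204000
  Less exemption ¥112000 → base ¥92000
  ¥92000 × 10% = ¥9200

Standard income tax:
  ¥114000 × 14% = ¥15960
  ¥78000 × 20% = ¥15600
  → ¥31560

¥31560 > ¥9200, so the standard income tax governs.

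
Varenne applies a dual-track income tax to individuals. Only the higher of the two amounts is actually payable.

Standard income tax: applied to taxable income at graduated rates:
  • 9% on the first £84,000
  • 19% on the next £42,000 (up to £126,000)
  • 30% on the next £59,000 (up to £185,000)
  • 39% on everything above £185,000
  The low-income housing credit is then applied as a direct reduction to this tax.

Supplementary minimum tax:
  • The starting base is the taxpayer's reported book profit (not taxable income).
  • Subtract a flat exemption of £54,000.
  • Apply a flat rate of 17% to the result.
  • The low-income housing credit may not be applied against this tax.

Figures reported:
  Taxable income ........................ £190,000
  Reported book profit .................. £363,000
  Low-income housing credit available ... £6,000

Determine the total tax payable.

Standard income tax:
  £84,000 × 9% = £7,560
  £42,000 × 19% = £7,980
  £59,000 × 30% = £17,700
  £5,000 × 39% = £1,950
  → £35,190
  Less low-income housing credit £6,000 → £29,190

Supplementary minimum tax:
  Base (reported book profit): £363,000
  Less exemption £54,000 → base £309,000
  £309,000 × 17% = £52,530

£52,530 > £29,190, so the supplementary minimum tax is the binding amount.

£52,530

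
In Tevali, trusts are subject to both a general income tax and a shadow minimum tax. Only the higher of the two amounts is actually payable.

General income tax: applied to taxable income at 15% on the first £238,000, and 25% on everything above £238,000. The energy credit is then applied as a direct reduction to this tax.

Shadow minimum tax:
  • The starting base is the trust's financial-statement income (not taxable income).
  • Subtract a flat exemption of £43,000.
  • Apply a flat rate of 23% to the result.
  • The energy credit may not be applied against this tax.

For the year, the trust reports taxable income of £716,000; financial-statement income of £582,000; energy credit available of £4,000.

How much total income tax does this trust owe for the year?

£151,200

General income tax:
  £238,000 × 15% = £35,700
  £478,000 × 25% = £119,500
  → £155,200
  Less energy credit £4,000 → £151,200

Shadow minimum tax:
  Base (financial-statement income): £582,000
  Less exemption £43,000 → base £539,000
  £539,000 × 23% = £123,970

£151,200 > £123,970, so the general income tax governs.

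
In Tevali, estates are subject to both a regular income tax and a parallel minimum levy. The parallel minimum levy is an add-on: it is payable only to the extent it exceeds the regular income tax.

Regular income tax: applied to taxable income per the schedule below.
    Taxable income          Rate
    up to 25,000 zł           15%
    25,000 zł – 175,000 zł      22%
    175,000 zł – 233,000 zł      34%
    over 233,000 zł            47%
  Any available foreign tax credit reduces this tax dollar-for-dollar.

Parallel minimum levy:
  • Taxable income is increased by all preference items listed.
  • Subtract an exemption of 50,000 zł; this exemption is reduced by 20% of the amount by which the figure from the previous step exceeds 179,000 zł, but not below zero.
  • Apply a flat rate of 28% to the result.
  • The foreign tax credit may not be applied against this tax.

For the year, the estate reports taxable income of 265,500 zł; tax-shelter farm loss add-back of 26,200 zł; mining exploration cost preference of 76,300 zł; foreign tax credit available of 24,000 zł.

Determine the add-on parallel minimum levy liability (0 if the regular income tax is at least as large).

Parallel minimum levy:
  Adjusted income: 265,500 zł + 26,200 zł + 76,300 zł = 368,000 zł
  Exemption: 50,000 zł − 20% × (368,000 zł − 179,000 zł) = 50,000 zł − 37,800 zł = 12,200 zł
  Base: 368,000 zł − 12,200 zł = 355,800 zł
  355,800 zł × 28% = 99,624 zł

Regular income tax:
  25,000 zł × 15% = 3,750 zł
  150,000 zł × 22% = 33,000 zł
  58,000 zł × 34% = 19,720 zł
  32,500 zł × 47% = 15,275 zł
  → 71,745 zł
  Less foreign tax credit 24,000 zł → 47,745 zł

Excess of parallel minimum levy over regular income tax: 99,624 zł − 47,745 zł = 51,879 zł.

51,879 zł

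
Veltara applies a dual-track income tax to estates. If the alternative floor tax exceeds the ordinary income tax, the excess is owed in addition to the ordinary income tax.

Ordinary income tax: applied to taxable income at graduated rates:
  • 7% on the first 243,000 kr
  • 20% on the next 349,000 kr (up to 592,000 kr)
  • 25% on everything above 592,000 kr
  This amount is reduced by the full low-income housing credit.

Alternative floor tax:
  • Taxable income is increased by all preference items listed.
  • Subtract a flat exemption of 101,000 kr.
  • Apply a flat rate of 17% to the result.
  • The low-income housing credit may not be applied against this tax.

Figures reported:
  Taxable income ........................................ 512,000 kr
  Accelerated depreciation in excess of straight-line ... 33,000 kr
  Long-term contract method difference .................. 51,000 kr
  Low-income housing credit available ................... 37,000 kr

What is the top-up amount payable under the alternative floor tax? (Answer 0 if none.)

Ordinary income tax:
  243,000 kr × 7% = 17,010 kr
  269,000 kr × 20% = 53,800 kr
  → 70,810 kr
  Less low-income housing credit 37,000 kr → 33,810 kr

Alternative floor tax:
  Adjusted income: 512,000 kr + 33,000 kr + 51,000 kr = 596,000 kr
  Less exemption 101,000 kr → base 495,000 kr
  495,000 kr × 17% = 84,150 kr

Excess of alternative floor tax over ordinary income tax: 84,150 kr − 33,810 kr = 50,340 kr.

50,340 kr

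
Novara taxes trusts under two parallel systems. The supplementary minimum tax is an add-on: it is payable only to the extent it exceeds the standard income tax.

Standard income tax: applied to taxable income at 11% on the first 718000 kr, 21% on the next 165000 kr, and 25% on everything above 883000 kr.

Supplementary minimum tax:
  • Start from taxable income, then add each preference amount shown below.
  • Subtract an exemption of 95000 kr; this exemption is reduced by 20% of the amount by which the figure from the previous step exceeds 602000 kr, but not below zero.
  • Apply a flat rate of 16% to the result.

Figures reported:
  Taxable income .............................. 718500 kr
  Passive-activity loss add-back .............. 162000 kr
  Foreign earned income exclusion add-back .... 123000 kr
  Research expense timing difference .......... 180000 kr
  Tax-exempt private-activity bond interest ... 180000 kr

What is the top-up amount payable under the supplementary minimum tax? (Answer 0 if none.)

139075 kr

Standard income tax:
  718000 kr × 11% = 78980 kr
  500 kr × 21% = 105 kr
  → 79085 kr

Supplementary minimum tax:
  Adjusted income: 718500 kr + 162000 kr + 123000 kr + 180000 kr + 180000 kr = 1363500 kr
  Exemption: 20% × (1363500 kr − 602000 kr) = 152300 kr ≥ 95000 kr, so the exemption is fully phased out
  Base: 1363500 kr − 0 kr = 1363500 kr
  1363500 kr × 16% = 218160 kr

Excess of supplementary minimum tax over standard income tax: 218160 kr − 79085 kr = 139075 kr.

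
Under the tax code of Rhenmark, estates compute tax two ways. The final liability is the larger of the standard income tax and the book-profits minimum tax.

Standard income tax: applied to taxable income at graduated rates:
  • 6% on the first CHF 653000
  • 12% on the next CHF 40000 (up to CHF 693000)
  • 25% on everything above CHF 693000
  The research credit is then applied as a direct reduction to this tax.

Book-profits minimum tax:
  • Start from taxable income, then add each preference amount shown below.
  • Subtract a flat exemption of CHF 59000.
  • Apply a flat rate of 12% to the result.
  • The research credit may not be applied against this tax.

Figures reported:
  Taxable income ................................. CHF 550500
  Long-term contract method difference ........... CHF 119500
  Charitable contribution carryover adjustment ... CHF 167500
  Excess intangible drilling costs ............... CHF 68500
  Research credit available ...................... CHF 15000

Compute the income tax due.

Book-profits minimum tax:
  Adjusted income: CHF 550500 + CHF 119500 + CHF 167500 + CHF 68500 = CHF 906000
  Less exemption CHF 59000 → base CHF 847000
  CHF 847000 × 12% = CHF 101640

Standard income tax:
  CHF 550500 × 6% = CHF 33030
  Less research credit CHF 15000 → CHF 18030

CHF 101640 > CHF 18030, so the book-profits minimum tax is the binding amount.

CHF 101640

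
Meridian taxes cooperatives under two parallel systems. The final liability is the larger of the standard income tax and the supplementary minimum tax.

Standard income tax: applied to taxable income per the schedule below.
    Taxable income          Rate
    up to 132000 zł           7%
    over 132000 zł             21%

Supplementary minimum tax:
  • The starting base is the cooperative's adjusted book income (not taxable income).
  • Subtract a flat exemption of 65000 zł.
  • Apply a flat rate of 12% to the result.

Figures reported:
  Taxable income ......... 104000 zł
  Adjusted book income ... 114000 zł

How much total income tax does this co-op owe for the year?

Standard income tax:
  104000 zł × 7% = 7280 zł

Supplementary minimum tax:
  Base (adjusted book income): 114000 zł
  Less exemption 65000 zł → base 49000 zł
  49000 zł × 12% = 5880 zł

7280 zł > 5880 zł, so the standard income tax governs.

7280 zł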